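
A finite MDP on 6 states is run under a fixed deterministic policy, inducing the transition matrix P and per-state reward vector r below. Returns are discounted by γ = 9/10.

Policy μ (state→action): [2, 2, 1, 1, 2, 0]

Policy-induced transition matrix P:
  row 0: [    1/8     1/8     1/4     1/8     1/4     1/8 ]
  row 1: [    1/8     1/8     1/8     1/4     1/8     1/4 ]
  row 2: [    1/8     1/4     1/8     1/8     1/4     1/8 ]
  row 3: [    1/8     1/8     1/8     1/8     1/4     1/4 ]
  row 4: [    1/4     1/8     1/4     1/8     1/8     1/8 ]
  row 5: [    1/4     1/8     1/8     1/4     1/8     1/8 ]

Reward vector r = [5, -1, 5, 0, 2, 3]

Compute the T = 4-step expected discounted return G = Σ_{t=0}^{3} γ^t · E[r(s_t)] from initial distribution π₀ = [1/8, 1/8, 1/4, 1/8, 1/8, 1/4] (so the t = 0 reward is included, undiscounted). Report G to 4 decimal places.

G = 8.5630

t=0: π = [0.1250, 0.1250, 0.2500, 0.1250, 0.1250, 0.2500], E[r] = 2.7500, γ^t·E[r] = 2.750000, running G = 2.750000
t=1: π = [0.1719, 0.1563, 0.1563, 0.1719, 0.1875, 0.1563], E[r] = 2.3281, γ^t·E[r] = 2.095313, running G = 4.845313
t=2: π = [0.1680, 0.1445, 0.1699, 0.1641, 0.1875, 0.1660], E[r] = 2.4180, γ^t·E[r] = 1.958555, running G = 6.803867
t=3: π = [0.1692, 0.1462, 0.1694, 0.1638, 0.1877, 0.1636], E[r] = 2.4131, γ^t·E[r] = 1.759140, running G = 8.563007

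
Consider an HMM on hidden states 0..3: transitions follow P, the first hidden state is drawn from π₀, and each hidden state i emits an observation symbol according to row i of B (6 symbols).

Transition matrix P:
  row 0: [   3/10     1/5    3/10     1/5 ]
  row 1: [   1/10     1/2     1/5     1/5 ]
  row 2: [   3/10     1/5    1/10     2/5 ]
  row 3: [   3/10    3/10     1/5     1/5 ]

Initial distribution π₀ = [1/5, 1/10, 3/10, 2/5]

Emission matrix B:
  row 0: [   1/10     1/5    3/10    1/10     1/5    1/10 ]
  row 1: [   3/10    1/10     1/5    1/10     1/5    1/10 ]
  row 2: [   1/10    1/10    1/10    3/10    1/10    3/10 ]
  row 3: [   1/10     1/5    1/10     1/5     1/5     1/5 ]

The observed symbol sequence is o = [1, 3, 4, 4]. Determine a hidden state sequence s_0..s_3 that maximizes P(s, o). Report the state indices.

path = [3, 1, 1, 1]

t=0: δ = [4.000e-02, 1.000e-02, 3.000e-02, 8.000e-02]  (obs o_0=1)
t=1: δ = [2.400e-03, 2.400e-03, 4.800e-03, 3.200e-03]  ψ = [3, 3, 3, 3]  (obs o_1=3)
t=2: δ = [2.880e-04, 2.400e-04, 7.200e-05, 3.840e-04]  ψ = [2, 1, 0, 2]  (obs o_2=4)
t=3: δ = [2.304e-05, 2.400e-05, 8.640e-06, 1.536e-05]  ψ = [3, 1, 0, 3]  (obs o_3=4)
backtrack: best end state = 1; path = [3, 1, 1, 1]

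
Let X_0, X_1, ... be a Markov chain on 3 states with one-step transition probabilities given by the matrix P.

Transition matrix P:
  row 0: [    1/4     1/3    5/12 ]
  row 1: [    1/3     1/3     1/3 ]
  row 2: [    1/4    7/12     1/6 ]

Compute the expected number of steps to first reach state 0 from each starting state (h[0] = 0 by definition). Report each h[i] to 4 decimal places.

First-step conditioning: h[0] = 0; for i ≠ 0, h[i] = 1 + Σ_k P[i][k]·h[k].
  h[1] = 1 + 1/3·h[1] + 1/3·h[2]
  h[2] = 1 + 7/12·h[1] + 1/6·h[2]
Solving the 2×2 linear system over states ≠ 0 gives exactly h = [0, 42/13, 45/13] (h[0] = 0 is the target).

h = [0.0000, 3.2308, 3.4615]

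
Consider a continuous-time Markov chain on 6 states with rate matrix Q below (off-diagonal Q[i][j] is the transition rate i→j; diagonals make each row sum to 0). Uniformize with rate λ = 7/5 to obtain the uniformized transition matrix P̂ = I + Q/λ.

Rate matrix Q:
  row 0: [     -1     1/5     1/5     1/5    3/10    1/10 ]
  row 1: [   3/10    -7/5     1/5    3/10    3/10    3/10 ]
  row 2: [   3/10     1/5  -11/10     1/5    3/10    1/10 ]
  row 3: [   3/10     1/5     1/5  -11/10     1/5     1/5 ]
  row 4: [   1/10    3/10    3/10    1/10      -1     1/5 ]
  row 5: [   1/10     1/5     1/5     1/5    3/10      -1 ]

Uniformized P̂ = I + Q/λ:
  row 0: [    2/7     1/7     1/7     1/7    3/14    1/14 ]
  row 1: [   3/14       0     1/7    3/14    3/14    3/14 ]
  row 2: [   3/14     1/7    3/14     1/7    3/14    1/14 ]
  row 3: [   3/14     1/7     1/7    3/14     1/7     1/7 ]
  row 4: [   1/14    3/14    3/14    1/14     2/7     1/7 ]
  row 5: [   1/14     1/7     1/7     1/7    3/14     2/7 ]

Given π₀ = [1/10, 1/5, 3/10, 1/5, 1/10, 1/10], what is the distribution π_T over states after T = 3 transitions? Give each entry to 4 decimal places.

π = [0.1751, 0.1383, 0.1705, 0.1480, 0.2192, 0.1489]

t=0: π = [0.1000, 0.2000, 0.3000, 0.2000, 0.1000, 0.1000]
t=1: π = [0.1929, 0.1214, 0.1714, 0.1643, 0.2071, 0.1429]
t=2: π = [0.1781, 0.1403, 0.1699, 0.1485, 0.2173, 0.1459]
t=3: π = [0.1751, 0.1383, 0.1705, 0.1480, 0.2192, 0.1489]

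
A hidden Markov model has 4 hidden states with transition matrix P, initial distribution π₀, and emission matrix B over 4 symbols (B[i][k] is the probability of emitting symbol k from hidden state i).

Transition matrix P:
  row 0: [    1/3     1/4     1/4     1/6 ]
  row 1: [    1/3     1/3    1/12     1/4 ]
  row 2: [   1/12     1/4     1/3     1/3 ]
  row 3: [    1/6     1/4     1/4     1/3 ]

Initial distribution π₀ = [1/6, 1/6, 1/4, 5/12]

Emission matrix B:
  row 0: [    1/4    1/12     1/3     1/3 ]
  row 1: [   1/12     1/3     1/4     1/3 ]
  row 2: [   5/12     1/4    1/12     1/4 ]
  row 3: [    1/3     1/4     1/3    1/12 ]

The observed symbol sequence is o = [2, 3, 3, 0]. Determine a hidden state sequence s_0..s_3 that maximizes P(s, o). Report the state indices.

t=0: δ = [5.556e-02, 4.167e-02, 2.083e-02, 1.389e-01]  (obs o_0=2)
t=1: δ = [7.716e-03, 1.157e-02, 8.681e-03, 3.858e-03]  ψ = [3, 3, 3, 3]  (obs o_1=3)
t=2: δ = [1.286e-03, 1.286e-03, 7.234e-04, 2.411e-04]  ψ = [1, 1, 2, 1]  (obs o_2=3)
t=3: δ = [1.072e-04, 3.572e-05, 1.340e-04, 1.072e-04]  ψ = [0, 1, 0, 1]  (obs o_3=0)
backtrack: best end state = 2; path = [3, 1, 0, 2]

path = [3, 1, 0, 2]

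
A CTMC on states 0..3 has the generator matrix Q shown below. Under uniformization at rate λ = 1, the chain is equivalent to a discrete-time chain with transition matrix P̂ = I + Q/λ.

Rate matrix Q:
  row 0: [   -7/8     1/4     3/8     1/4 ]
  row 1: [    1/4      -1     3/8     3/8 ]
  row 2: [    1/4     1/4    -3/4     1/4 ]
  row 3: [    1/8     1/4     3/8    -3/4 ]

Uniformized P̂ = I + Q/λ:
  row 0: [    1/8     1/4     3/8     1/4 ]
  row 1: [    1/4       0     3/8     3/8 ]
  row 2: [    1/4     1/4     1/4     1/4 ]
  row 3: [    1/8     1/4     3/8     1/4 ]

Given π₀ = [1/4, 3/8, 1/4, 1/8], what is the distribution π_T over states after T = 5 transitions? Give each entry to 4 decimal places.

t=0: π = [0.2500, 0.3750, 0.2500, 0.1250]
t=1: π = [0.2031, 0.1563, 0.3438, 0.2969]
t=2: π = [0.1875, 0.2109, 0.3320, 0.2695]
t=3: π = [0.1929, 0.1973, 0.3335, 0.2764]
t=4: π = [0.1913, 0.2007, 0.3333, 0.2747]
t=5: π = [0.1917, 0.1998, 0.3333, 0.2751]

π = [0.1917, 0.1998, 0.3333, 0.2751]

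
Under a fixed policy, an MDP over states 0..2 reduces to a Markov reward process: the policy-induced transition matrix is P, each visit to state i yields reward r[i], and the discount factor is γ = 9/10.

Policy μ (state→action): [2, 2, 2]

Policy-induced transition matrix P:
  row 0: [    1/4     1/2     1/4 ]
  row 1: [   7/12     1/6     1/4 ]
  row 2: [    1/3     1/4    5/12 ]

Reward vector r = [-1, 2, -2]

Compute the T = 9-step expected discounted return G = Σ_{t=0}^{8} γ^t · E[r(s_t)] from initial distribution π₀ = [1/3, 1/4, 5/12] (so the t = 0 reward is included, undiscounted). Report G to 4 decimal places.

t=0: π = [0.3333, 0.2500, 0.4167], E[r] = -0.6667, γ^t·E[r] = -0.666667, running G = -0.666667
t=1: π = [0.3681, 0.3125, 0.3194], E[r] = -0.3819, γ^t·E[r] = -0.343750, running G = -1.010417
t=2: π = [0.3808, 0.3160, 0.3032], E[r] = -0.3553, γ^t·E[r] = -0.287813, running G = -1.298229
t=3: π = [0.3806, 0.3189, 0.3005], E[r] = -0.3439, γ^t·E[r] = -0.250734, running G = -1.548964
t=4: π = [0.3813, 0.3186, 0.3001], E[r] = -0.3444, γ^t·E[r] = -0.225935, running G = -1.774899
t=5: π = [0.3812, 0.3188, 0.3000], E[r] = -0.3437, γ^t·E[r] = -0.202927, running G = -1.977826
t=6: π = [0.3813, 0.3187, 0.3000], E[r] = -0.3438, γ^t·E[r] = -0.182709, running G = -2.160535
t=7: π = [0.3812, 0.3188, 0.3000], E[r] = -0.3437, γ^t·E[r] = -0.164408, running G = -2.324943
t=8: π = [0.3813, 0.3187, 0.3000], E[r] = -0.3438, γ^t·E[r] = -0.147975, running G = -2.472918

G = -2.4729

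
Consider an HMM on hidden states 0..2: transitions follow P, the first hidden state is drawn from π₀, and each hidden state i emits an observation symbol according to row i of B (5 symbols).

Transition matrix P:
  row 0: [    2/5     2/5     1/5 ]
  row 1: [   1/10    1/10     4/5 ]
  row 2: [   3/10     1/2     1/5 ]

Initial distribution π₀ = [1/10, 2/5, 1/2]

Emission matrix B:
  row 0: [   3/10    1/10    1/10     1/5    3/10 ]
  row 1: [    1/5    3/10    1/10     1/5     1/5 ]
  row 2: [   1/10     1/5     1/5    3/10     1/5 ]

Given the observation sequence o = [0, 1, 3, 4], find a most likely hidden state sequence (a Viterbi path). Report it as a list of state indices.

path = [1, 2, 1, 2]

t=0: δ = [3.000e-02, 8.000e-02, 5.000e-02]  (obs o_0=0)
t=1: δ = [1.500e-03, 7.500e-03, 1.280e-02]  ψ = [2, 2, 1]  (obs o_1=1)
t=2: δ = [7.680e-04, 1.280e-03, 1.800e-03]  ψ = [2, 2, 1]  (obs o_2=3)
t=3: δ = [1.620e-04, 1.800e-04, 2.048e-04]  ψ = [2, 2, 1]  (obs o_3=4)
backtrack: best end state = 2; path = [1, 2, 1, 2]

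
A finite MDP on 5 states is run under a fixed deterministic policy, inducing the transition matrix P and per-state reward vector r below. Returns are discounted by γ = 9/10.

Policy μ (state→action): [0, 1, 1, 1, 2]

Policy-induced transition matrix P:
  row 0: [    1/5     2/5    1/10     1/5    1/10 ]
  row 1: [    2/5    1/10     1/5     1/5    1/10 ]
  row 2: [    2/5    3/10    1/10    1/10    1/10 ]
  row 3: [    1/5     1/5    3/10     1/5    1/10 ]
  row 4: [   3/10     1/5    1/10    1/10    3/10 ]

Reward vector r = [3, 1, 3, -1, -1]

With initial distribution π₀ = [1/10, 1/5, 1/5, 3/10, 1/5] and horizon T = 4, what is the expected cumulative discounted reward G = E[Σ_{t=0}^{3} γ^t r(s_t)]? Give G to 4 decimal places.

t=0: π = [0.1000, 0.2000, 0.2000, 0.3000, 0.2000], E[r] = 0.6000, γ^t·E[r] = 0.600000, running G = 0.600000
t=1: π = [0.3000, 0.2200, 0.1800, 0.1600, 0.1400], E[r] = 1.3600, γ^t·E[r] = 1.224000, running G = 1.824000
t=2: π = [0.2940, 0.2560, 0.1540, 0.1680, 0.1280], E[r] = 1.3040, γ^t·E[r] = 1.056240, running G = 2.880240
t=3: π = [0.2948, 0.2486, 0.1592, 0.1718, 0.1256], E[r] = 1.3132, γ^t·E[r] = 0.957323, running G = 3.837563

G = 3.8376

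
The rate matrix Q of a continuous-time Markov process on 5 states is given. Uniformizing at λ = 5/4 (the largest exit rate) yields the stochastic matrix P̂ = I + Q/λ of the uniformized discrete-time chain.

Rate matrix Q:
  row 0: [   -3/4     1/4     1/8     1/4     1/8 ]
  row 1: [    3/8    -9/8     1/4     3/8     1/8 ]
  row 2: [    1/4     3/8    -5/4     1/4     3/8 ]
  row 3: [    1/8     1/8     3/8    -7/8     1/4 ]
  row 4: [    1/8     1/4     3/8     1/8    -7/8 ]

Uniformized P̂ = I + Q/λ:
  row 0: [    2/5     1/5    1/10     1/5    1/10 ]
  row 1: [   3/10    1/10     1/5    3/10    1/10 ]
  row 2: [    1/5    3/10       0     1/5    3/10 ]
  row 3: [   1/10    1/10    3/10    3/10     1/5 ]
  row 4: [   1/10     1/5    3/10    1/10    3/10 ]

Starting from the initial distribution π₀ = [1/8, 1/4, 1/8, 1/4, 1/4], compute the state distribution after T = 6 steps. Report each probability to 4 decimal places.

t=0: π = [0.1250, 0.2500, 0.1250, 0.2500, 0.2500]
t=1: π = [0.2000, 0.1625, 0.2125, 0.2250, 0.2000]
t=2: π = [0.2138, 0.1825, 0.1800, 0.2188, 0.2050]
t=3: π = [0.2186, 0.1779, 0.1850, 0.2196, 0.1989]
t=4: π = [0.2197, 0.1788, 0.1830, 0.2199, 0.1987]
t=5: π = [0.2199, 0.1784, 0.1833, 0.2200, 0.1983]
t=6: π = [0.2200, 0.1785, 0.1832, 0.2200, 0.1983]

π = [0.2200, 0.1785, 0.1832, 0.2200, 0.1983]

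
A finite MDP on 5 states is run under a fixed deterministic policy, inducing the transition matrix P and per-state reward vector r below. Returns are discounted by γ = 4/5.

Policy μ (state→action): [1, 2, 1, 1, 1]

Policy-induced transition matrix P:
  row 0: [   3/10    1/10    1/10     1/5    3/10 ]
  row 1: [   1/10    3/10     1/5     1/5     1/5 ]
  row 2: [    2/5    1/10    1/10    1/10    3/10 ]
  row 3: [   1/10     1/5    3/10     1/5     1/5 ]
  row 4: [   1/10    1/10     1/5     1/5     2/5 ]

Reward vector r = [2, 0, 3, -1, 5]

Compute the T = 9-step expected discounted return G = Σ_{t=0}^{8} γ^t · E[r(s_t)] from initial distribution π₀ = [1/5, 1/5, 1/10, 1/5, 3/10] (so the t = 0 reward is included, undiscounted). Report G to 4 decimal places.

G = 9.3672

t=0: π = [0.2000, 0.2000, 0.1000, 0.2000, 0.3000], E[r] = 2.0000, γ^t·E[r] = 2.000000, running G = 2.000000
t=1: π = [0.1700, 0.1600, 0.1900, 0.1900, 0.2900], E[r] = 2.1700, γ^t·E[r] = 1.736000, running G = 3.736000
t=2: π = [0.1910, 0.1510, 0.1830, 0.1810, 0.2940], E[r] = 2.2200, γ^t·E[r] = 1.420800, running G = 5.156800
t=3: π = [0.1931, 0.1483, 0.1807, 0.1817, 0.2962], E[r] = 2.2276, γ^t·E[r] = 1.140531, running G = 6.297331
t=4: π = [0.1928, 0.1478, 0.1808, 0.1819, 0.2966], E[r] = 2.2292, γ^t·E[r] = 0.913080, running G = 7.210412
t=5: π = [0.1928, 0.1478, 0.1808, 0.1819, 0.2967], E[r] = 2.2296, γ^t·E[r] = 0.730598, running G = 7.941009
t=6: π = [0.1928, 0.1477, 0.1808, 0.1819, 0.2967], E[r] = 2.2297, γ^t·E[r] = 0.584500, running G = 8.525510
t=7: π = [0.1928, 0.1477, 0.1808, 0.1819, 0.2967], E[r] = 2.2297, γ^t·E[r] = 0.467604, running G = 8.993113
t=8: π = [0.1928, 0.1477, 0.1808, 0.1819, 0.2967], E[r] = 2.2297, γ^t·E[r] = 0.374083, running G = 9.367197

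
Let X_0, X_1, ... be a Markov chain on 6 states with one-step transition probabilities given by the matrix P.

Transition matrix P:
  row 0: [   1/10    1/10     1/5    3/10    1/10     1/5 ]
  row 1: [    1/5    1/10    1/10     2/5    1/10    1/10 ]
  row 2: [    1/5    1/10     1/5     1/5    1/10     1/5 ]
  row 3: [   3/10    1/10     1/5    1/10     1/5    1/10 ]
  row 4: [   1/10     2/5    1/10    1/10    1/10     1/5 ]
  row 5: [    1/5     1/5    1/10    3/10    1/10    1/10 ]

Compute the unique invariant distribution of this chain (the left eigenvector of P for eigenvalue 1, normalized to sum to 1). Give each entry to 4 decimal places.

π = [0.1915, 0.1516, 0.1578, 0.2290, 0.1229, 0.1472]

Balance equations π_j = Σ_i π_i·P[i][j]:
  π_0 = 1/10·π_0 + 1/5·π_1 + 1/5·π_2 + 3/10·π_3 + 1/10·π_4 + 1/5·π_5
  π_1 = 1/10·π_0 + 1/10·π_1 + 1/10·π_2 + 1/10·π_3 + 2/5·π_4 + 1/5·π_5
  π_2 = 1/5·π_0 + 1/10·π_1 + 1/5·π_2 + 1/5·π_3 + 1/10·π_4 + 1/10·π_5
  π_3 = 3/10·π_0 + 2/5·π_1 + 1/5·π_2 + 1/10·π_3 + 1/10·π_4 + 3/10·π_5
  π_4 = 1/10·π_0 + 1/10·π_1 + 1/10·π_2 + 1/5·π_3 + 1/10·π_4 + 1/10·π_5
  normalize: π_0 + π_1 + π_2 + π_3 + π_4 + π_5 = 1
Solving the linear system gives exactly π = [8626/45053, 20489/135159, 21332/135159, 10317/45053, 5537/45053, 19898/135159].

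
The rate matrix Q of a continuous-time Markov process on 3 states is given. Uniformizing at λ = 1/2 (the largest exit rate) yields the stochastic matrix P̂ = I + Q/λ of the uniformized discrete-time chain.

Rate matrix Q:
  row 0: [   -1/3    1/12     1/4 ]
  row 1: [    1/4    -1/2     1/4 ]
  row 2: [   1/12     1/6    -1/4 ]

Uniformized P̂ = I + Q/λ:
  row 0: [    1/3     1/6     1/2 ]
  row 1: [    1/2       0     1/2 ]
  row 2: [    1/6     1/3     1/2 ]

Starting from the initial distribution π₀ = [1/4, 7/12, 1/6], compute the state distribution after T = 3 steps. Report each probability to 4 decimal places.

π = [0.2890, 0.2110, 0.5000]

t=0: π = [0.2500, 0.5833, 0.1667]
t=1: π = [0.4028, 0.0972, 0.5000]
t=2: π = [0.2662, 0.2338, 0.5000]
t=3: π = [0.2890, 0.2110, 0.5000]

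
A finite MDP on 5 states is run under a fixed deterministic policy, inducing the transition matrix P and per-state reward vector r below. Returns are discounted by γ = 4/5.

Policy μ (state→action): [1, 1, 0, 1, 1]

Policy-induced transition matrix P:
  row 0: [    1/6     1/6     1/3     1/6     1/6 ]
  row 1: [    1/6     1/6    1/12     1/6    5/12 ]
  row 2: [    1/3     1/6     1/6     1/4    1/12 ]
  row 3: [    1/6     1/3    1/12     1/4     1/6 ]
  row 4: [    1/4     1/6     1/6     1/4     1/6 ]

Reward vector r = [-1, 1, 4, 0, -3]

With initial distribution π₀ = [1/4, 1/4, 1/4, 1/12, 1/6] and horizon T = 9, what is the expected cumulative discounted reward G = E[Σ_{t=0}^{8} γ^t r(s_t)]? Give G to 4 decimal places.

G = 0.6920

t=0: π = [0.2500, 0.2500, 0.2500, 0.0833, 0.1667], E[r] = 0.5000, γ^t·E[r] = 0.500000, running G = 0.500000
t=1: π = [0.2222, 0.1806, 0.1806, 0.2083, 0.2083], E[r] = 0.0556, γ^t·E[r] = 0.044444, running G = 0.544444
t=2: π = [0.2141, 0.2014, 0.1713, 0.2164, 0.1968], E[r] = 0.0822, γ^t·E[r] = 0.052593, running G = 0.597037
t=3: π = [0.2116, 0.2027, 0.1675, 0.2154, 0.2027], E[r] = 0.0530, γ^t·E[r] = 0.027160, running G = 0.624198
t=4: π = [0.2115, 0.2026, 0.1671, 0.2155, 0.2034], E[r] = 0.0493, γ^t·E[r] = 0.020184, running G = 0.644382
t=5: π = [0.2115, 0.2026, 0.1671, 0.2155, 0.2034], E[r] = 0.0493, γ^t·E[r] = 0.016147, running G = 0.660529
t=6: π = [0.2115, 0.2026, 0.1671, 0.2155, 0.2034], E[r] = 0.0492, γ^t·E[r] = 0.012908, running G = 0.673437
t=7: π = [0.2115, 0.2026, 0.1671, 0.2155, 0.2034], E[r] = 0.0492, γ^t·E[r] = 0.010325, running G = 0.683762
t=8: π = [0.2115, 0.2026, 0.1671, 0.2155, 0.2034], E[r] = 0.0492, γ^t·E[r] = 0.008260, running G = 0.692022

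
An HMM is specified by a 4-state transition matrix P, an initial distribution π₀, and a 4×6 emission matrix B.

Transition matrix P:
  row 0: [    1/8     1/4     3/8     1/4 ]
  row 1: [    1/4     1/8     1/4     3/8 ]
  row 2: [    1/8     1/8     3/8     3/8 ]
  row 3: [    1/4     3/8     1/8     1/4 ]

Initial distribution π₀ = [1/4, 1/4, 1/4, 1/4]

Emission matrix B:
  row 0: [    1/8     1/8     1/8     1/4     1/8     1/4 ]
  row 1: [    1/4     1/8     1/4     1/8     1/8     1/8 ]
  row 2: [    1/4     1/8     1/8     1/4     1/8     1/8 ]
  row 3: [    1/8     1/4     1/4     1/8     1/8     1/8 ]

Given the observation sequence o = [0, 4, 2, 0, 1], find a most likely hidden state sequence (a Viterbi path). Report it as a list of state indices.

path = [2, 2, 3, 1, 3]

t=0: δ = [3.125e-02, 6.250e-02, 6.250e-02, 3.125e-02]  (obs o_0=0)
t=1: δ = [1.953e-03, 1.465e-03, 2.930e-03, 2.930e-03]  ψ = [1, 3, 2, 1]  (obs o_1=4)
t=2: δ = [9.155e-05, 2.747e-04, 1.373e-04, 2.747e-04]  ψ = [3, 3, 2, 2]  (obs o_2=2)
t=3: δ = [8.583e-06, 2.575e-05, 1.717e-05, 1.287e-05]  ψ = [1, 3, 1, 1]  (obs o_3=0)
t=4: δ = [8.047e-07, 6.035e-07, 8.047e-07, 2.414e-06]  ψ = [1, 3, 1, 1]  (obs o_4=1)
backtrack: best end state = 3; path = [2, 2, 3, 1, 3]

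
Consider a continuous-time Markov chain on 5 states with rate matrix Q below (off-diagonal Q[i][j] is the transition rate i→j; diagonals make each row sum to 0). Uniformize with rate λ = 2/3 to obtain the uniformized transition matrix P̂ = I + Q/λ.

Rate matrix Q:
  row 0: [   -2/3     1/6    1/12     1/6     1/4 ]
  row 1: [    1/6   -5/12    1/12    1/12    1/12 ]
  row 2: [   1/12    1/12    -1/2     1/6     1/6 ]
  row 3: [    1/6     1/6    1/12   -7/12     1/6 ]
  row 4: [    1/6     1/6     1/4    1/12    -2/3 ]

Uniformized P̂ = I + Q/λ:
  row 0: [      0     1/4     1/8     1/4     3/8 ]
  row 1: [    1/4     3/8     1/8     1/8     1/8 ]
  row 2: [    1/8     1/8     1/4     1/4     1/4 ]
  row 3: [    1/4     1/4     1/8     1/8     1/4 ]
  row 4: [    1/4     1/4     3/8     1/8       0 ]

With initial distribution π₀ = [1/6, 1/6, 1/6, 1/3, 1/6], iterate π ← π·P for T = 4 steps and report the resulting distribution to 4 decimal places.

π = [0.1803, 0.2574, 0.1979, 0.1722, 0.1922]

t=0: π = [0.1667, 0.1667, 0.1667, 0.3333, 0.1667]
t=1: π = [0.1875, 0.2500, 0.1875, 0.1667, 0.2083]
t=2: π = [0.1797, 0.2578, 0.2005, 0.1719, 0.1901]
t=3: π = [0.1800, 0.2572, 0.1976, 0.1725, 0.1927]
t=4: π = [0.1803, 0.2574, 0.1979, 0.1722, 0.1922]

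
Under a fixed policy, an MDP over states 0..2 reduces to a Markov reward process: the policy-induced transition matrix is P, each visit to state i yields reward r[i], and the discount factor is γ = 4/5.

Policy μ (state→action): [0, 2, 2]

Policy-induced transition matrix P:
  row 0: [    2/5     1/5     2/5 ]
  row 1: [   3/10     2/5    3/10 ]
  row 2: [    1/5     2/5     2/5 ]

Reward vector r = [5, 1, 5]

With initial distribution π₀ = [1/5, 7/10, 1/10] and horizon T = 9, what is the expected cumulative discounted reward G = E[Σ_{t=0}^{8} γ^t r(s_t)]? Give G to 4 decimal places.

G = 14.2497

t=0: π = [0.2000, 0.7000, 0.1000], E[r] = 2.2000, γ^t·E[r] = 2.200000, running G = 2.200000
t=1: π = [0.3100, 0.3600, 0.3300], E[r] = 3.5600, γ^t·E[r] = 2.848000, running G = 5.048000
t=2: π = [0.2980, 0.3380, 0.3640], E[r] = 3.6480, γ^t·E[r] = 2.334720, running G = 7.382720
t=3: π = [0.2934, 0.3404, 0.3662], E[r] = 3.6384, γ^t·E[r] = 1.862861, running G = 9.245581
t=4: π = [0.2927, 0.3413, 0.3660], E[r] = 3.6347, γ^t·E[r] = 1.488781, running G = 10.734362
t=5: π = [0.2927, 0.3415, 0.3659], E[r] = 3.6342, γ^t·E[r] = 1.190847, running G = 11.925209
t=6: π = [0.2927, 0.3415, 0.3659], E[r] = 3.6341, γ^t·E[r] = 0.952668, running G = 12.877877
t=7: π = [0.2927, 0.3415, 0.3659], E[r] = 3.6341, γ^t·E[r] = 0.762135, running G = 13.640012
t=8: π = [0.2927, 0.3415, 0.3659], E[r] = 3.6341, γ^t·E[r] = 0.609709, running G = 14.249721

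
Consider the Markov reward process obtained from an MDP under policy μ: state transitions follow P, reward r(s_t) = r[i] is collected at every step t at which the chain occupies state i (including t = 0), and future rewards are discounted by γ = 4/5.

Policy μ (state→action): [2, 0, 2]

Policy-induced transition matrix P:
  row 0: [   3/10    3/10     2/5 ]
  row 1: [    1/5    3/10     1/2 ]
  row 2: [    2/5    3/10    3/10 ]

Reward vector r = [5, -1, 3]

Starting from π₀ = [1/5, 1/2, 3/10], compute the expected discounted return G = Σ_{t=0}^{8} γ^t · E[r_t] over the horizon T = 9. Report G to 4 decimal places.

t=0: π = [0.2000, 0.5000, 0.3000], E[r] = 1.4000, γ^t·E[r] = 1.400000, running G = 1.400000
t=1: π = [0.2800, 0.3000, 0.4200], E[r] = 2.3600, γ^t·E[r] = 1.888000, running G = 3.288000
t=2: π = [0.3120, 0.3000, 0.3880], E[r] = 2.4240, γ^t·E[r] = 1.551360, running G = 4.839360
t=3: π = [0.3088, 0.3000, 0.3912], E[r] = 2.4176, γ^t·E[r] = 1.237811, running G = 6.077171
t=4: π = [0.3091, 0.3000, 0.3909], E[r] = 2.4182, γ^t·E[r] = 0.990511, running G = 7.067682
t=5: π = [0.3091, 0.3000, 0.3909], E[r] = 2.4182, γ^t·E[r] = 0.792388, running G = 7.860070
t=6: π = [0.3091, 0.3000, 0.3909], E[r] = 2.4182, γ^t·E[r] = 0.633912, running G = 8.493982
t=7: π = [0.3091, 0.3000, 0.3909], E[r] = 2.4182, γ^t·E[r] = 0.507129, running G = 9.001112
t=8: π = [0.3091, 0.3000, 0.3909], E[r] = 2.4182, γ^t·E[r] = 0.405704, running G = 9.406815

G = 9.4068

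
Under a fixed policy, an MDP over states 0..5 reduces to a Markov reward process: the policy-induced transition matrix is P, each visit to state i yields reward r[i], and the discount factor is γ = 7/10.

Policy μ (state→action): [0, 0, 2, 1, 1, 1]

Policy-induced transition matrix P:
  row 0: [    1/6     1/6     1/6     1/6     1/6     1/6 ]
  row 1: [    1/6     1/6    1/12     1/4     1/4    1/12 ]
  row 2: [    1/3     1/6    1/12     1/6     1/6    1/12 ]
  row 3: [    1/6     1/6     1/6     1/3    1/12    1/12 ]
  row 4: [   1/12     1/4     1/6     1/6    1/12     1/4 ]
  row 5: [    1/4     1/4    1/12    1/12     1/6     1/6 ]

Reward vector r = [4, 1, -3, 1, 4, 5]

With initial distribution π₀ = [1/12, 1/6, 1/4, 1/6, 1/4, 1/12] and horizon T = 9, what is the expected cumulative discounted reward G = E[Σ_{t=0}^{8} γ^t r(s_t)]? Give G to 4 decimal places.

t=0: π = [0.0833, 0.1667, 0.2500, 0.1667, 0.2500, 0.0833], E[r] = 1.3333, γ^t·E[r] = 1.333333, running G = 1.333333
t=1: π = [0.1944, 0.1944, 0.1250, 0.2014, 0.1458, 0.1389], E[r] = 2.0764, γ^t·E[r] = 1.453472, running G = 2.786806
t=2: π = [0.1869, 0.1904, 0.1285, 0.2049, 0.1539, 0.1354], E[r] = 2.0503, γ^t·E[r] = 1.004670, running G = 3.791476
t=3: π = [0.1865, 0.1908, 0.1288, 0.2054, 0.1526, 0.1359], E[r] = 2.0457, γ^t·E[r] = 0.701665, running G = 4.493140
t=4: π = [0.1867, 0.1907, 0.1287, 0.2055, 0.1527, 0.1356], E[r] = 2.0461, γ^t·E[r] = 0.491267, running G = 4.984408
t=5: π = [0.1867, 0.1907, 0.1287, 0.2055, 0.1527, 0.1357], E[r] = 2.0458, γ^t·E[r] = 0.343844, running G = 5.328252
t=6: π = [0.1867, 0.1907, 0.1287, 0.2055, 0.1527, 0.1356], E[r] = 2.0459, γ^t·E[r] = 0.240692, running G = 5.568944
t=7: π = [0.1867, 0.1907, 0.1287, 0.2055, 0.1527, 0.1356], E[r] = 2.0458, γ^t·E[r] = 0.168484, running G = 5.737428
t=8: π = [0.1867, 0.1907, 0.1287, 0.2055, 0.1527, 0.1356], E[r] = 2.0458, γ^t·E[r] = 0.117939, running G = 5.855367

G = 5.8554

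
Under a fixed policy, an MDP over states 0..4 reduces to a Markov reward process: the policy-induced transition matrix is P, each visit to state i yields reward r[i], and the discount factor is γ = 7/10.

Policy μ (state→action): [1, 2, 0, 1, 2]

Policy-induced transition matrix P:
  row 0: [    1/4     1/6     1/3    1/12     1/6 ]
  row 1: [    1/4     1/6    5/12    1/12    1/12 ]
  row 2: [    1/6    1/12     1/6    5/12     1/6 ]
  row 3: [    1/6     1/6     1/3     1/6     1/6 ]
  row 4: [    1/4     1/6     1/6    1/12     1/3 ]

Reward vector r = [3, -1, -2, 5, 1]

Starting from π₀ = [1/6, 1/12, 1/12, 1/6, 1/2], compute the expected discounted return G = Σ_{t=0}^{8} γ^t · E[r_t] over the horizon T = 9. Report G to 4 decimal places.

G = 3.8233

t=0: π = [0.1667, 0.0833, 0.0833, 0.1667, 0.5000], E[r] = 1.5833, γ^t·E[r] = 1.583333, running G = 1.583333
t=1: π = [0.2292, 0.1597, 0.2431, 0.1250, 0.2431], E[r] = 0.9097, γ^t·E[r] = 0.636806, running G = 2.220139
t=2: π = [0.2193, 0.1464, 0.2656, 0.1748, 0.1939], E[r] = 1.0480, γ^t·E[r] = 0.513536, running G = 2.733675
t=3: π = [0.2133, 0.1445, 0.2690, 0.1864, 0.1868], E[r] = 1.0764, γ^t·E[r] = 0.369218, running G = 3.102893
t=4: π = [0.2121, 0.1443, 0.2694, 0.1885, 0.1858], E[r] = 1.0814, γ^t·E[r] = 0.259646, running G = 3.362539
t=5: π = [0.2118, 0.1442, 0.2695, 0.1889, 0.1856], E[r] = 1.0822, γ^t·E[r] = 0.181881, running G = 3.544420
t=6: π = [0.2118, 0.1442, 0.2695, 0.1889, 0.1856], E[r] = 1.0823, γ^t·E[r] = 0.127331, running G = 3.671750
t=7: π = [0.2118, 0.1442, 0.2695, 0.1889, 0.1856], E[r] = 1.0823, γ^t·E[r] = 0.089133, running G = 3.760883
t=8: π = [0.2118, 0.1442, 0.2695, 0.1889, 0.1856], E[r] = 1.0823, γ^t·E[r] = 0.062393, running G = 3.823276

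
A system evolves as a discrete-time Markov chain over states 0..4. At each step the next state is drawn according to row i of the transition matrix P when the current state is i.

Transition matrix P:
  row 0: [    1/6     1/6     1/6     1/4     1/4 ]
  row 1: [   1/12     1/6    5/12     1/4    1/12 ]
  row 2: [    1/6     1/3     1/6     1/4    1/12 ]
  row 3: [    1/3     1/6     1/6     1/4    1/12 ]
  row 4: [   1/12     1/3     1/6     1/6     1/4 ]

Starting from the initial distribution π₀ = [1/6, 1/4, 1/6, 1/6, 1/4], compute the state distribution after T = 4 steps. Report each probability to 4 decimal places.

t=0: π = [0.1667, 0.2500, 0.1667, 0.1667, 0.2500]
t=1: π = [0.1528, 0.2361, 0.2292, 0.2292, 0.1528]
t=2: π = [0.1725, 0.2303, 0.2257, 0.2373, 0.1343]
t=3: π = [0.1758, 0.2267, 0.2242, 0.2388, 0.1345]
t=4: π = [0.1764, 0.2264, 0.2233, 0.2388, 0.1350]

π = [0.1764, 0.2264, 0.2233, 0.2388, 0.1350]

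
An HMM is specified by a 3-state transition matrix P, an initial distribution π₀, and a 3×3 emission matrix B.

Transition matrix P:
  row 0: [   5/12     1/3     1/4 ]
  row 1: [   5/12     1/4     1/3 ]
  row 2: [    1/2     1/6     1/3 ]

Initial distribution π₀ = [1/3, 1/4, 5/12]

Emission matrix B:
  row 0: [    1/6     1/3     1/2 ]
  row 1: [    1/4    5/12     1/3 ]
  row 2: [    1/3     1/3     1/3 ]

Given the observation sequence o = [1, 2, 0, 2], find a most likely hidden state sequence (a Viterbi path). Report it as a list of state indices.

t=0: δ = [1.111e-01, 1.042e-01, 1.389e-01]  (obs o_0=1)
t=1: δ = [3.472e-02, 1.235e-02, 1.543e-02]  ψ = [2, 0, 2]  (obs o_1=2)
t=2: δ = [2.411e-03, 2.894e-03, 2.894e-03]  ψ = [0, 0, 0]  (obs o_2=0)
t=3: δ = [7.234e-04, 2.679e-04, 3.215e-04]  ψ = [2, 0, 1]  (obs o_3=2)
backtrack: best end state = 0; path = [2, 0, 2, 0]

path = [2, 0, 2, 0]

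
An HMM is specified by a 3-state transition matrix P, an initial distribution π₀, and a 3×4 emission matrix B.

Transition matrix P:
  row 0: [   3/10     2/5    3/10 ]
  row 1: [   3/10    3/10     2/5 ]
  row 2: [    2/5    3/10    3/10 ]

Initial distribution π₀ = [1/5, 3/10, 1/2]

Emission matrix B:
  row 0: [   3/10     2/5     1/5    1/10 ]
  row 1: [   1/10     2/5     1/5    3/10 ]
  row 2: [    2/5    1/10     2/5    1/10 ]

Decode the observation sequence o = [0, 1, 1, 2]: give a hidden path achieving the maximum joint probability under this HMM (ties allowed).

t=0: δ = [6.000e-02, 3.000e-02, 2.000e-01]  (obs o_0=0)
t=1: δ = [3.200e-02, 2.400e-02, 6.000e-03]  ψ = [2, 2, 2]  (obs o_1=1)
t=2: δ = [3.840e-03, 5.120e-03, 9.600e-04]  ψ = [0, 0, 0]  (obs o_2=1)
t=3: δ = [3.072e-04, 3.072e-04, 8.192e-04]  ψ = [1, 0, 1]  (obs o_3=2)
backtrack: best end state = 2; path = [2, 0, 1, 2]

path = [2, 0, 1, 2]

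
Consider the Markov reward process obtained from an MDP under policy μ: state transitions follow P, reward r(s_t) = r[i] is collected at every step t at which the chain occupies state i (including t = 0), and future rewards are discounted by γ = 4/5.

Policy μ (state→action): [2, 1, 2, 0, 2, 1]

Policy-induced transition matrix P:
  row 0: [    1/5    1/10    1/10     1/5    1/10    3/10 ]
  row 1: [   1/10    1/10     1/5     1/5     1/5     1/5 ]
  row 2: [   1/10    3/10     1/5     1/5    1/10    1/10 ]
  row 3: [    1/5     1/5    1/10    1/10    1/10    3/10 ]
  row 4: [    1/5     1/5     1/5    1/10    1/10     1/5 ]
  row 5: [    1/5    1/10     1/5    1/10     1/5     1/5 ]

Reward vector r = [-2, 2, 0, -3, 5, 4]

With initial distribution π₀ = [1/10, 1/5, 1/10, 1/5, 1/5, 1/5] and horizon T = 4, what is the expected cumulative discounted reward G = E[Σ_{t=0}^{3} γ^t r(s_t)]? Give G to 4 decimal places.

t=0: π = [0.1000, 0.2000, 0.1000, 0.2000, 0.2000, 0.2000], E[r] = 1.4000, γ^t·E[r] = 1.400000, running G = 1.400000
t=1: π = [0.1700, 0.1600, 0.1700, 0.1400, 0.1400, 0.2200], E[r] = 1.1400, γ^t·E[r] = 0.912000, running G = 2.312000
t=2: π = [0.1670, 0.1620, 0.1690, 0.1500, 0.1380, 0.2140], E[r] = 1.0860, γ^t·E[r] = 0.695040, running G = 3.007040
t=3: π = [0.1669, 0.1626, 0.1683, 0.1498, 0.1376, 0.2148], E[r] = 1.0892, γ^t·E[r] = 0.557670, running G = 3.564710

G = 3.5647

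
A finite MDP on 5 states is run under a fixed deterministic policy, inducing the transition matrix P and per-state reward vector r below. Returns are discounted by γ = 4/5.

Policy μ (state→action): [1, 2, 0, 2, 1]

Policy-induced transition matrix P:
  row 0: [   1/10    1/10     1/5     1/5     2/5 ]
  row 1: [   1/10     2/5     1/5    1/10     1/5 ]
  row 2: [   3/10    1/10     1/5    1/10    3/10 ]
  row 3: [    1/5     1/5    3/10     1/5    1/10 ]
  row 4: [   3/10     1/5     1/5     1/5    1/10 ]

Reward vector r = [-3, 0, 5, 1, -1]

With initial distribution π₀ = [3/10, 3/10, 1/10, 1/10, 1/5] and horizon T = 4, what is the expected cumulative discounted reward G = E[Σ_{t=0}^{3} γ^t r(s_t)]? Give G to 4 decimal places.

G = 0.3339

t=0: π = [0.3000, 0.3000, 0.1000, 0.1000, 0.2000], E[r] = -0.5000, γ^t·E[r] = -0.500000, running G = -0.500000
t=1: π = [0.1700, 0.2200, 0.2100, 0.1600, 0.2400], E[r] = 0.4600, γ^t·E[r] = 0.368000, running G = -0.132000
t=2: π = [0.2060, 0.2060, 0.2160, 0.1570, 0.2150], E[r] = 0.4040, γ^t·E[r] = 0.258560, running G = 0.126560
t=3: π = [0.2019, 0.1990, 0.2157, 0.1578, 0.2256], E[r] = 0.4050, γ^t·E[r] = 0.207360, running G = 0.333920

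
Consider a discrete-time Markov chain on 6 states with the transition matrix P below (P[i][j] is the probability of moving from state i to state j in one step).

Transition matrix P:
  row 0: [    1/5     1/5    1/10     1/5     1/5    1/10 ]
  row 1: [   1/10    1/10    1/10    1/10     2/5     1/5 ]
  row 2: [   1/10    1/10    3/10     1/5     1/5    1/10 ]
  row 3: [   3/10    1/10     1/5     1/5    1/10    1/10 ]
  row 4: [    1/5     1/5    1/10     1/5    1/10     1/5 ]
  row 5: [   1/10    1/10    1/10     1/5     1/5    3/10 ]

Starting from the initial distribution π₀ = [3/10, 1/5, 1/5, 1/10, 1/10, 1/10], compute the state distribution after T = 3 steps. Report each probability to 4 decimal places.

t=0: π = [0.3000, 0.2000, 0.2000, 0.1000, 0.1000, 0.1000]
t=1: π = [0.1600, 0.1400, 0.1500, 0.1800, 0.2200, 0.1500]
t=2: π = [0.1740, 0.1380, 0.1480, 0.1860, 0.1880, 0.1660]
t=3: π = [0.1734, 0.1362, 0.1482, 0.1862, 0.1902, 0.1658]

π = [0.1734, 0.1362, 0.1482, 0.1862, 0.1902, 0.1658]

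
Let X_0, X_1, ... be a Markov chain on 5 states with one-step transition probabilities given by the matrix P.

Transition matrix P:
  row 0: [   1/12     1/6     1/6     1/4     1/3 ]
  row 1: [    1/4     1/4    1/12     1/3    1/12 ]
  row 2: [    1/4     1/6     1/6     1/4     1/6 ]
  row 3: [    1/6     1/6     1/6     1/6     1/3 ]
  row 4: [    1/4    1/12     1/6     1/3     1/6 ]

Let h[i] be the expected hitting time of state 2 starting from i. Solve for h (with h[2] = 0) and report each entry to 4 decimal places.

First-step conditioning: h[2] = 0; for i ≠ 2, h[i] = 1 + Σ_k P[i][k]·h[k].
  h[0] = 1 + 1/12·h[0] + 1/6·h[1] + 1/4·h[3] + 1/3·h[4]
  h[1] = 1 + 1/4·h[0] + 1/4·h[1] + 1/3·h[3] + 1/12·h[4]
  h[3] = 1 + 1/6·h[0] + 1/6·h[1] + 1/6·h[3] + 1/3·h[4]
  h[4] = 1 + 1/4·h[0] + 1/12·h[1] + 1/3·h[3] + 1/6·h[4]
Solving the 4×4 linear system over states ≠ 2 gives exactly h = [906/139, 990/139, 0, 906/139, 900/139] (h[2] = 0 is the target).

h = [6.5180, 7.1223, 0.0000, 6.5180, 6.4748]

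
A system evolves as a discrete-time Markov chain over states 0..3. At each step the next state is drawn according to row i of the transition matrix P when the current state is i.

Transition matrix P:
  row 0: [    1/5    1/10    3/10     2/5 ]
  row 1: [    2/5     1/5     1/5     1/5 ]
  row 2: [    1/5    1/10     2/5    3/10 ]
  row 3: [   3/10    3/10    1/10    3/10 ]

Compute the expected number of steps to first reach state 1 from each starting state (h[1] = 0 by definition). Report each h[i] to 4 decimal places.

First-step conditioning: h[1] = 0; for i ≠ 1, h[i] = 1 + Σ_k P[i][k]·h[k].
  h[0] = 1 + 1/5·h[0] + 3/10·h[2] + 2/5·h[3]
  h[2] = 1 + 1/5·h[0] + 2/5·h[2] + 3/10·h[3]
  h[3] = 1 + 3/10·h[0] + 1/10·h[2] + 3/10·h[3]
Solving the 3×3 linear system over states ≠ 1 gives exactly h = [970/163, 0, 990/163, 790/163] (h[1] = 0 is the target).

h = [5.9509, 0.0000, 6.0736, 4.8466]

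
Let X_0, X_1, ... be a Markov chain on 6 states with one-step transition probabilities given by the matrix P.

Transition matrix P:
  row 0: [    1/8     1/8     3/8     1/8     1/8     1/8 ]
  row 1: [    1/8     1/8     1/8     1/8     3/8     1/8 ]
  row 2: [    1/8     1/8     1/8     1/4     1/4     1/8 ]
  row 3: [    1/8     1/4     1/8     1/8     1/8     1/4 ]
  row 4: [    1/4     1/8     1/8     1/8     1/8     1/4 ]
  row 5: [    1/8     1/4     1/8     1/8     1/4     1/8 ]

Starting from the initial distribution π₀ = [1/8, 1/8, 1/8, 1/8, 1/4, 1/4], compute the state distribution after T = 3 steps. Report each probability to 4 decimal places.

π = [0.1511, 0.1641, 0.1626, 0.1455, 0.2075, 0.1692]

t=0: π = [0.1250, 0.1250, 0.1250, 0.1250, 0.2500, 0.2500]
t=1: π = [0.1563, 0.1719, 0.1563, 0.1406, 0.2031, 0.1719]
t=2: π = [0.1504, 0.1641, 0.1641, 0.1445, 0.2090, 0.1680]
t=3: π = [0.1511, 0.1641, 0.1626, 0.1455, 0.2075, 0.1692]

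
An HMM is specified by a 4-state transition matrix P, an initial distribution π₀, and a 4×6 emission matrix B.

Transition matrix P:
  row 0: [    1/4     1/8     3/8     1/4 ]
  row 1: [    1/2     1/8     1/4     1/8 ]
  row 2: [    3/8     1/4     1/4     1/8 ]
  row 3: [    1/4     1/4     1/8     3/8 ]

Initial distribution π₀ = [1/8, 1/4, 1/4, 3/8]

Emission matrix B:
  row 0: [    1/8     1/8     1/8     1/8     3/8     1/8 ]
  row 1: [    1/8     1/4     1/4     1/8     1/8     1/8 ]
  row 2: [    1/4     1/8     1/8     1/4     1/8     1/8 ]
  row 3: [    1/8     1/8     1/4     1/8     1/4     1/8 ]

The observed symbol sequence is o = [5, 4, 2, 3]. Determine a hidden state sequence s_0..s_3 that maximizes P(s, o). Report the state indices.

path = [3, 3, 3, 3]

t=0: δ = [1.562e-02, 3.125e-02, 3.125e-02, 4.688e-02]  (obs o_0=5)
t=1: δ = [5.859e-03, 1.465e-03, 9.766e-04, 4.395e-03]  ψ = [1, 3, 1, 3]  (obs o_1=4)
t=2: δ = [1.831e-04, 2.747e-04, 2.747e-04, 4.120e-04]  ψ = [0, 3, 0, 3]  (obs o_2=2)
t=3: δ = [1.717e-05, 1.287e-05, 1.717e-05, 1.931e-05]  ψ = [1, 3, 0, 3]  (obs o_3=3)
backtrack: best end state = 3; path = [3, 3, 3, 3]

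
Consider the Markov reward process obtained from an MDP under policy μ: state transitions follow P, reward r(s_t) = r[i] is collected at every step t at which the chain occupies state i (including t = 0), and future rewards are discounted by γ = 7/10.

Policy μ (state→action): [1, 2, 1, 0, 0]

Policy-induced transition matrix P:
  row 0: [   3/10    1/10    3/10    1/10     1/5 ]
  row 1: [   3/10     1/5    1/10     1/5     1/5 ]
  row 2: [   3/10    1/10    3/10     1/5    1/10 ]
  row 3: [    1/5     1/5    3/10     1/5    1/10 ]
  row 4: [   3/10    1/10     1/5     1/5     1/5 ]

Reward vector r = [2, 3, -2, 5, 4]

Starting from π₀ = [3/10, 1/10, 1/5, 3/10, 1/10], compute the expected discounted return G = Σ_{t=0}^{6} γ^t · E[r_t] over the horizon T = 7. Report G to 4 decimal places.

t=0: π = [0.3000, 0.1000, 0.2000, 0.3000, 0.1000], E[r] = 2.4000, γ^t·E[r] = 2.400000, running G = 2.400000
t=1: π = [0.2700, 0.1400, 0.2700, 0.1700, 0.1500], E[r] = 1.8700, γ^t·E[r] = 1.309000, running G = 3.709000
t=2: π = [0.2830, 0.1310, 0.2570, 0.1730, 0.1560], E[r] = 1.9340, γ^t·E[r] = 0.947660, running G = 4.656660
t=3: π = [0.2827, 0.1304, 0.2582, 0.1717, 0.1570], E[r] = 1.9267, γ^t·E[r] = 0.660858, running G = 5.317518
t=4: π = [0.2828, 0.1302, 0.2582, 0.1717, 0.1570], E[r] = 1.9265, γ^t·E[r] = 0.462562, running G = 5.780080
t=5: π = [0.2828, 0.1302, 0.2583, 0.1717, 0.1570], E[r] = 1.9263, γ^t·E[r] = 0.323758, running G = 6.103838
t=6: π = [0.2828, 0.1302, 0.2583, 0.1717, 0.1570], E[r] = 1.9263, γ^t·E[r] = 0.226628, running G = 6.330466

G = 6.3305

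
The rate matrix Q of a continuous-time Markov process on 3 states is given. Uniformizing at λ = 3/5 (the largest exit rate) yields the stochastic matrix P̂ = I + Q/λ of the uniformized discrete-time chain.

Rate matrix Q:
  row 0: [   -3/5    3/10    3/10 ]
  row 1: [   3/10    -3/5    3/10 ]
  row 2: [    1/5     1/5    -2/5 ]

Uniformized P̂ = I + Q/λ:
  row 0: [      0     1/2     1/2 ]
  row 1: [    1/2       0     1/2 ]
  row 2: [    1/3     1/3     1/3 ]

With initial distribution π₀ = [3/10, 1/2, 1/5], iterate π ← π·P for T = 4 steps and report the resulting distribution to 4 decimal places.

π = [0.2796, 0.2921, 0.4284]

t=0: π = [0.3000, 0.5000, 0.2000]
t=1: π = [0.3167, 0.2167, 0.4667]
t=2: π = [0.2639, 0.3139, 0.4222]
t=3: π = [0.2977, 0.2727, 0.4296]
t=4: π = [0.2796, 0.2921, 0.4284]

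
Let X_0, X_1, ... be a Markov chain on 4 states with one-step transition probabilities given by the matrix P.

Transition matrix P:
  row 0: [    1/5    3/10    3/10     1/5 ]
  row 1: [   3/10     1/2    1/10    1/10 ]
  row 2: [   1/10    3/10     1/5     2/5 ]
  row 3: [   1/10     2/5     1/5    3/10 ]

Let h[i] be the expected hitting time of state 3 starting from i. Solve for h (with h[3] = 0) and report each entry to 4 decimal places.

h = [4.9162, 5.7542, 4.0223, 0.0000]

First-step conditioning: h[3] = 0; for i ≠ 3, h[i] = 1 + Σ_k P[i][k]·h[k].
  h[0] = 1 + 1/5·h[0] + 3/10·h[1] + 3/10·h[2]
  h[1] = 1 + 3/10·h[0] + 1/2·h[1] + 1/10·h[2]
  h[2] = 1 + 1/10·h[0] + 3/10·h[1] + 1/5·h[2]
Solving the 3×3 linear system over states ≠ 3 gives exactly h = [880/179, 1030/179, 720/179, 0] (h[3] = 0 is the target).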